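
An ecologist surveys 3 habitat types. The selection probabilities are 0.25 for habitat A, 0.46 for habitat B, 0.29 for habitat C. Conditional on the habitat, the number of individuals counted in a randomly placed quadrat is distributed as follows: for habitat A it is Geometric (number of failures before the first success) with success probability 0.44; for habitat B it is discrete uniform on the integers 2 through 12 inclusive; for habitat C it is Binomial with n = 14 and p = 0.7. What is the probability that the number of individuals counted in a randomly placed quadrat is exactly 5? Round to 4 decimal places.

0.0498

Conditional on each habitat, P(X = 5): A: 0.0242322; B: 0.0909091; C: 0.00662286.
By total probability, P(X = 5) = 0.25·0.0242322 + 0.46·0.0909091 + 0.29·0.00662286 = 0.0497969.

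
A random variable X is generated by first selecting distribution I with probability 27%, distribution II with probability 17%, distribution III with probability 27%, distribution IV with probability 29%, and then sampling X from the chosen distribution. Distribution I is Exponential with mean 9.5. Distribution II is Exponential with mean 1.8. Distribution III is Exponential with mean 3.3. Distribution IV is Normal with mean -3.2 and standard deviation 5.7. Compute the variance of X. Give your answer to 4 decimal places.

Per component, I: μ=9.5, E[X²]=180.5; II: μ=1.8, E[X²]=6.48; III: μ=3.3, E[X²]=21.78; IV: μ=-3.2, E[X²]=42.73.
E[X] = 0.27·9.5 + 0.17·1.8 + 0.27·3.3 + 0.29·-3.2 = 2.834.
E[X²] = 0.27·180.5 + 0.17·6.48 + 0.27·21.78 + 0.29·42.73 = 68.1089.
Var(X) = E[X²] − (E[X])² = 68.1089 − 8.03156 = 60.0773.

60.0773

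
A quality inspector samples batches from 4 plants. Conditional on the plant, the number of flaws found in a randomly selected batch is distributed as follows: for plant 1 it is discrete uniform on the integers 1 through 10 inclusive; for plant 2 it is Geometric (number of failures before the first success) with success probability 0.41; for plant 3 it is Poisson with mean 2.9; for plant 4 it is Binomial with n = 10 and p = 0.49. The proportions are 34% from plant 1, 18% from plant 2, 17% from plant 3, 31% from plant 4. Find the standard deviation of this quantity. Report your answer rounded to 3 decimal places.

Per component, 1: μ=5.5, E[X²]=38.5; 2: μ=1.43902, E[X²]=5.58061; 3: μ=2.9, E[X²]=11.31; 4: μ=4.9, E[X²]=26.509.
E[X] = 0.34·5.5 + 0.18·1.43902 + 0.17·2.9 + 0.31·4.9 = 4.14102.
E[X²] = 0.34·38.5 + 0.18·5.58061 + 0.17·11.31 + 0.31·26.509 = 24.235.
Var(X) = E[X²] − (E[X])² = 24.235 − 17.1481 = 7.08692.
SD(X) = √7.08692 = 2.66213.

2.662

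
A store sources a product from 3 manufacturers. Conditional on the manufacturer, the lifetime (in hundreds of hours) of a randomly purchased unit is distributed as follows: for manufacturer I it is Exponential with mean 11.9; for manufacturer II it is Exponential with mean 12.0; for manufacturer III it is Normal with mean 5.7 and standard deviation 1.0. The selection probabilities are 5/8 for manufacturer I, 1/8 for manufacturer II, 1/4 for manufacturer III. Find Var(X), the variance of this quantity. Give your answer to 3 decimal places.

Per component, I: μ=11.9, E[X²]=283.22; II: μ=12, E[X²]=288; III: μ=5.7, E[X²]=33.49.
E[X] = 0.625·11.9 + 0.125·12 + 0.25·5.7 = 10.3625.
E[X²] = 0.625·283.22 + 0.125·288 + 0.25·33.49 = 221.385.
Var(X) = E[X²] − (E[X])² = 221.385 − 107.381 = 114.004.

114.004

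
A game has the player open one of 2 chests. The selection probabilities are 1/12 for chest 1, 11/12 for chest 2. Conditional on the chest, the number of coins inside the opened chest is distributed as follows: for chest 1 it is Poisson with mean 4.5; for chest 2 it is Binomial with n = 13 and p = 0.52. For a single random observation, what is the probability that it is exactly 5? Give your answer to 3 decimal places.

Conditional on each chest, P(X = 5): 1: 0.170827; 2: 0.137888.
By total probability, P(X = 5) = 0.0833333·0.170827 + 0.916667·0.137888 = 0.140633.

0.141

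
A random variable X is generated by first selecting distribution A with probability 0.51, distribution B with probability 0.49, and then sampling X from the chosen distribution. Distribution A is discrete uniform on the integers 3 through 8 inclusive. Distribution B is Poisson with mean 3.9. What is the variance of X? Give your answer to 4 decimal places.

Per component, A: μ=5.5, E[X²]=33.1667; B: μ=3.9, E[X²]=19.11.
E[X] = 0.51·5.5 + 0.49·3.9 = 4.716.
E[X²] = 0.51·33.1667 + 0.49·19.11 = 26.2789.
Var(X) = E[X²] − (E[X])² = 26.2789 − 22.2407 = 4.03824.

4.0382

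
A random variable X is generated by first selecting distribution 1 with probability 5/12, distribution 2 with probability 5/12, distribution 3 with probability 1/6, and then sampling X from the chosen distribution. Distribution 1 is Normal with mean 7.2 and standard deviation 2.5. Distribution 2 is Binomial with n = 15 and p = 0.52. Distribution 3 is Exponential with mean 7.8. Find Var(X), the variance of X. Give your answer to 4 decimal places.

14.3917

Per component, 1: μ=7.2, E[X²]=58.09; 2: μ=7.8, E[X²]=64.584; 3: μ=7.8, E[X²]=121.68.
E[X] = 0.416667·7.2 + 0.416667·7.8 + 0.166667·7.8 = 7.55.
E[X²] = 0.416667·58.09 + 0.416667·64.584 + 0.166667·121.68 = 71.3942.
Var(X) = E[X²] − (E[X])² = 71.3942 − 57.0025 = 14.3917.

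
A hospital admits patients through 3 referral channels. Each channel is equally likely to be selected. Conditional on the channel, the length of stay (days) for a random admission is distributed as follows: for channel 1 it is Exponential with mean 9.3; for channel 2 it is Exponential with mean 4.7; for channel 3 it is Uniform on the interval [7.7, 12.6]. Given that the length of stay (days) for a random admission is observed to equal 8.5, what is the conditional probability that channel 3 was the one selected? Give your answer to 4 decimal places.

0.7235

Likelihoods f(8.5 | ·): 1: 0.0431103; 2: 0.0348719; 3: 0.204082.
Posterior ∝ prior × likelihood. Numerator for 3: 0.333333·0.204082 = 0.0680272.
Normalizing constant: 0.333333·0.0431103 + 0.333333·0.0348719 + 0.333333·0.204082 = 0.0940213.
P(3 | observation) = 0.0680272 / 0.0940213 = 0.72353.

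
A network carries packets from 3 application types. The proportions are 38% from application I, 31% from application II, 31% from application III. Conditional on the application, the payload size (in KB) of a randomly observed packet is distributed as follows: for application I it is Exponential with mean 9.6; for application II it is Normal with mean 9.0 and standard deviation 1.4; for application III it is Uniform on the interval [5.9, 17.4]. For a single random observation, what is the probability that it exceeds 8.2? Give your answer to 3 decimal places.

Conditional on each application, P(X > 8.2): I: 0.425638; II: 0.716145; III: 0.8.
By total probability, P(X > 8.2) = 0.38·0.425638 + 0.31·0.716145 + 0.31·0.8 = 0.631747.

0.632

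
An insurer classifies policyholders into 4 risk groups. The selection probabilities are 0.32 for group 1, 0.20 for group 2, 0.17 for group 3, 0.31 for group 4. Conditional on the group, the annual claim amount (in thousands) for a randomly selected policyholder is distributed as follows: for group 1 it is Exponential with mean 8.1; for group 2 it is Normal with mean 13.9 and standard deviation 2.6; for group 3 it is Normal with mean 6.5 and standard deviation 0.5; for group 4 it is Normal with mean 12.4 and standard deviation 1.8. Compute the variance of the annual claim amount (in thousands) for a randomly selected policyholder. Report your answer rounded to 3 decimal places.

Per component, 1: μ=8.1, E[X²]=131.22; 2: μ=13.9, E[X²]=199.97; 3: μ=6.5, E[X²]=42.5; 4: μ=12.4, E[X²]=157.
E[X] = 0.32·8.1 + 0.2·13.9 + 0.17·6.5 + 0.31·12.4 = 10.321.
E[X²] = 0.32·131.22 + 0.2·199.97 + 0.17·42.5 + 0.31·157 = 137.879.
Var(X) = E[X²] − (E[X])² = 137.879 − 106.523 = 31.3564.

31.356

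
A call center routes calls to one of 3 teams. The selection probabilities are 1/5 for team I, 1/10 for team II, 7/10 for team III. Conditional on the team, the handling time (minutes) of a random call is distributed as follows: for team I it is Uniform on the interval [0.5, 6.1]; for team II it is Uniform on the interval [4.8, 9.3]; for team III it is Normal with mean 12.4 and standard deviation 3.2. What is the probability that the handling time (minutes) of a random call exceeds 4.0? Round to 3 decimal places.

Conditional on each team, P(X > 4.0): I: 0.375; II: 1; III: 0.995668.
By total probability, P(X > 4.0) = 0.2·0.375 + 0.1·1 + 0.7·0.995668 = 0.871967.

0.872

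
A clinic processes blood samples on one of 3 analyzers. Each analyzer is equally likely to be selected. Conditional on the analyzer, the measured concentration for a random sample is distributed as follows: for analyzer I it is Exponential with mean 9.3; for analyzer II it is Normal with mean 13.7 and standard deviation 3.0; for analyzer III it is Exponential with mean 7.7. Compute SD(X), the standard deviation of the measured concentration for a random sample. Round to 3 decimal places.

7.618

Per component, I: μ=9.3, E[X²]=172.98; II: μ=13.7, E[X²]=196.69; III: μ=7.7, E[X²]=118.58.
E[X] = 0.333333·9.3 + 0.333333·13.7 + 0.333333·7.7 = 10.2333.
E[X²] = 0.333333·172.98 + 0.333333·196.69 + 0.333333·118.58 = 162.75.
Var(X) = E[X²] − (E[X])² = 162.75 − 104.721 = 58.0289.
SD(X) = √58.0289 = 7.61767.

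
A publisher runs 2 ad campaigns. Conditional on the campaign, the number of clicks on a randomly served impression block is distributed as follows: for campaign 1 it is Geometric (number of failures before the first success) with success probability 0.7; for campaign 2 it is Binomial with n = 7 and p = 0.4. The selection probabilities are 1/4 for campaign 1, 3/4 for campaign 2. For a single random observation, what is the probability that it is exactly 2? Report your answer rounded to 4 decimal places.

Conditional on each campaign, P(X = 2): 1: 0.063; 2: 0.261274.
By total probability, P(X = 2) = 0.25·0.063 + 0.75·0.261274 = 0.211705.

0.2117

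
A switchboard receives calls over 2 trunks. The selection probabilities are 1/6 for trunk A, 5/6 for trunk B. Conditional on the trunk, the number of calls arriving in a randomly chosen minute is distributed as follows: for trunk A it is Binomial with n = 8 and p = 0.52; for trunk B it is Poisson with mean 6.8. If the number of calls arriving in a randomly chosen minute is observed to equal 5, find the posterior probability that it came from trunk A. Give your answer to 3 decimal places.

0.259

Likelihoods P(X=5 | ·): A: 0.235466; B: 0.134946.
Posterior ∝ prior × likelihood. Numerator for A: 0.166667·0.235466 = 0.0392444.
Normalizing constant: 0.166667·0.235466 + 0.833333·0.134946 = 0.1517.
P(A | observation) = 0.0392444 / 0.1517 = 0.258698.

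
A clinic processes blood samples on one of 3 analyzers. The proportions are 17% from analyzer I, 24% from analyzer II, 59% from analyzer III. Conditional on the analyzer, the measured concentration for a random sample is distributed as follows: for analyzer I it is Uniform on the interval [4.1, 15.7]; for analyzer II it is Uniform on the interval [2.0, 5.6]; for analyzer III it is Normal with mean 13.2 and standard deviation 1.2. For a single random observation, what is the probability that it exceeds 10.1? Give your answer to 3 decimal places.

Conditional on each analyzer, P(X > 10.1): I: 0.482759; II: 0; III: 0.995107.
By total probability, P(X > 10.1) = 0.17·0.482759 + 0.24·0 + 0.59·0.995107 = 0.669182.

0.669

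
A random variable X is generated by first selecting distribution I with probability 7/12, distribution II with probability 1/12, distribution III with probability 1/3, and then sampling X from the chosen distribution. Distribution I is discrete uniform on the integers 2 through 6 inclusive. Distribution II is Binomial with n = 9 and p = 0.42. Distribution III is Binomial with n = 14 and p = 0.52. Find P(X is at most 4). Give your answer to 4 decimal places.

0.4301

Conditional on each component, P(X ≤ 4): I: 0.6; II: 0.690308; III: 0.0677063.
By total probability, P(X ≤ 4) = 0.583333·0.6 + 0.0833333·0.690308 + 0.333333·0.0677063 = 0.430094.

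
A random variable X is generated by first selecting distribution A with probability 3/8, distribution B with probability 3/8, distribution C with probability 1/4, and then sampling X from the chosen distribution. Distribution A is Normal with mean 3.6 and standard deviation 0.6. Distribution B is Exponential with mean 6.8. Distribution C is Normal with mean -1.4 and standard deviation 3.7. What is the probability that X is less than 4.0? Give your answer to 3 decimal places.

Conditional on each component, P(X < 4.0): A: 0.747507; B: 0.444694; C: 0.927781.
By total probability, P(X < 4.0) = 0.375·0.747507 + 0.375·0.444694 + 0.25·0.927781 = 0.679021.

0.679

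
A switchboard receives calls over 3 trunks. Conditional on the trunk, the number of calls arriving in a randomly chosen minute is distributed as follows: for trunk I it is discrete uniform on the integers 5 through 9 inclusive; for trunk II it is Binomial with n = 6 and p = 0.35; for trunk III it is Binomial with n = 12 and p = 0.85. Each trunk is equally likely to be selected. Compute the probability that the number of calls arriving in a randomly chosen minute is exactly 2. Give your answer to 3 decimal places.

Conditional on each trunk, P(X = 2): I: 0; II: 0.328005; III: 2.74976e-07.
By total probability, P(X = 2) = 0.333333·0 + 0.333333·0.328005 + 0.333333·2.74976e-07 = 0.109335.

0.109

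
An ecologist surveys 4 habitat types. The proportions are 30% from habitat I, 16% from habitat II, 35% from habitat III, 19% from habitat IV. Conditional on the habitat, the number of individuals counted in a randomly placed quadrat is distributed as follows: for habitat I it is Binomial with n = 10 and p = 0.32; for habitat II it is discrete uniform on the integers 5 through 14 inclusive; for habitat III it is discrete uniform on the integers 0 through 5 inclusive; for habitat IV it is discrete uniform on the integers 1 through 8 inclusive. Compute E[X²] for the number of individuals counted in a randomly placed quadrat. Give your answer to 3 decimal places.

For each component E[X²] = Var + (mean)², giving I: 12.416; II: 98.5; III: 9.16667; IV: 25.5.
Overall E[X²] = 0.3·12.416 + 0.16·98.5 + 0.35·9.16667 + 0.19·25.5 = 27.5381.

27.538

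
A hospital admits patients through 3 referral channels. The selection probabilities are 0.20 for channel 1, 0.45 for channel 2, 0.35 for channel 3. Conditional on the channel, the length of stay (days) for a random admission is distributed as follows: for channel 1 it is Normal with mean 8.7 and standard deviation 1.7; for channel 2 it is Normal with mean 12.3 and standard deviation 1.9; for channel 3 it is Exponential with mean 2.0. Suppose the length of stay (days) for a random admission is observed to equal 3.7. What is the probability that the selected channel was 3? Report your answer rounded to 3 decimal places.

Likelihoods f(3.7 | ·): 1: 0.00310474; 2: 7.47042e-06; 3: 0.0786186.
Posterior ∝ prior × likelihood. Numerator for 3: 0.35·0.0786186 = 0.0275165.
Normalizing constant: 0.2·0.00310474 + 0.45·7.47042e-06 + 0.35·0.0786186 = 0.0281408.
P(3 | observation) = 0.0275165 / 0.0281408 = 0.977815.

0.978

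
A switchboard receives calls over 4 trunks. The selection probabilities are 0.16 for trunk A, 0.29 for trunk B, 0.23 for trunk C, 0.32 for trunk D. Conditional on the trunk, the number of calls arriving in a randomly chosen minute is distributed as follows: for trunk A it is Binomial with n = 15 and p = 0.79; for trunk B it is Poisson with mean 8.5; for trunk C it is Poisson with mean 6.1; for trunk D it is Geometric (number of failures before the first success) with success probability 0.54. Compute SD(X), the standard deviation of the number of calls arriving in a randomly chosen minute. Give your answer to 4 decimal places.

4.5322

Per component, A: μ=11.85, E[X²]=142.911; B: μ=8.5, E[X²]=80.75; C: μ=6.1, E[X²]=43.31; D: μ=0.851852, E[X²]=2.30316.
E[X] = 0.16·11.85 + 0.29·8.5 + 0.23·6.1 + 0.32·0.851852 = 6.03659.
E[X²] = 0.16·142.911 + 0.29·80.75 + 0.23·43.31 + 0.32·2.30316 = 56.9816.
Var(X) = E[X²] − (E[X])² = 56.9816 − 36.4405 = 20.5411.
SD(X) = √20.5411 = 4.53223.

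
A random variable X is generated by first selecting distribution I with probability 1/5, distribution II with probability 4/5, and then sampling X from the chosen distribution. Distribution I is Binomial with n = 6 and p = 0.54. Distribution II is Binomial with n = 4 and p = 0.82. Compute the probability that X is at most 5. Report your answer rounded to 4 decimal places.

0.9950

Conditional on each component, P(X ≤ 5): I: 0.975205; II: 1.
By total probability, P(X ≤ 5) = 0.2·0.975205 + 0.8·1 = 0.995041.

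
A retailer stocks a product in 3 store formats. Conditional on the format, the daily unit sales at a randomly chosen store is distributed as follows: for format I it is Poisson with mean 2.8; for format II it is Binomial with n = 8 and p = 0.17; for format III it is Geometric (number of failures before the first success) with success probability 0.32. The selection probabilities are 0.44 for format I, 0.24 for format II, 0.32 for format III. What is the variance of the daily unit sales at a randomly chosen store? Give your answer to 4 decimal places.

Per component, I: μ=2.8, E[X²]=10.64; II: μ=1.36, E[X²]=2.9784; III: μ=2.125, E[X²]=11.1562.
E[X] = 0.44·2.8 + 0.24·1.36 + 0.32·2.125 = 2.2384.
E[X²] = 0.44·10.64 + 0.24·2.9784 + 0.32·11.1562 = 8.96642.
Var(X) = E[X²] − (E[X])² = 8.96642 − 5.01043 = 3.95598.

3.9560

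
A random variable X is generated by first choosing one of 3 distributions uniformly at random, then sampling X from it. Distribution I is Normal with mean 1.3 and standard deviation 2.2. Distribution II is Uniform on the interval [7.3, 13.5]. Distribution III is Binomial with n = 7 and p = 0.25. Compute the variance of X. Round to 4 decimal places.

20.6558

Per component, I: μ=1.3, E[X²]=6.53; II: μ=10.4, E[X²]=111.363; III: μ=1.75, E[X²]=4.375.
E[X] = 0.333333·1.3 + 0.333333·10.4 + 0.333333·1.75 = 4.48333.
E[X²] = 0.333333·6.53 + 0.333333·111.363 + 0.333333·4.375 = 40.7561.
Var(X) = E[X²] − (E[X])² = 40.7561 − 20.1003 = 20.6558.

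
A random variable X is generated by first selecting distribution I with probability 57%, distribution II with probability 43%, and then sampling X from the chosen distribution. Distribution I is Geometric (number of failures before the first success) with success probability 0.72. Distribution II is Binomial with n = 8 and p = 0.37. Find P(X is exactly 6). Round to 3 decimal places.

Conditional on each component, P(X = 6): I: 0.000346961; II: 0.0285134.
By total probability, P(X = 6) = 0.57·0.000346961 + 0.43·0.0285134 = 0.0124585.

0.012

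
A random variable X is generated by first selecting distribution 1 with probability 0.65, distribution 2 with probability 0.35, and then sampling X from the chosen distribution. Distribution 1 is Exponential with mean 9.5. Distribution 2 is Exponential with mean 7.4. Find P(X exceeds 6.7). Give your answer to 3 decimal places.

Conditional on each component, P(X > 6.7): 1: 0.493979; 2: 0.404378.
By total probability, P(X > 6.7) = 0.65·0.493979 + 0.35·0.404378 = 0.462618.

0.463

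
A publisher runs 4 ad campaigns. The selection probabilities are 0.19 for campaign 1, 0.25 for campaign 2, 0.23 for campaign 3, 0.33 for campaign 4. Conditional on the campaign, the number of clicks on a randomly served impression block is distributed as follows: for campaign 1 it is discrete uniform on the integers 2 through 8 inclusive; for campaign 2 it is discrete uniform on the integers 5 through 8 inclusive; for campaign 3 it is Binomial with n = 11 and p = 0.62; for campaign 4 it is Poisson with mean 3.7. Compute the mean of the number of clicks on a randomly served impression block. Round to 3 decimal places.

Component means — 1: 5; 2: 6.5; 3: 6.82; 4: 3.7.
E[X] = 0.19·5 + 0.25·6.5 + 0.23·6.82 + 0.33·3.7 = 5.3646.

5.365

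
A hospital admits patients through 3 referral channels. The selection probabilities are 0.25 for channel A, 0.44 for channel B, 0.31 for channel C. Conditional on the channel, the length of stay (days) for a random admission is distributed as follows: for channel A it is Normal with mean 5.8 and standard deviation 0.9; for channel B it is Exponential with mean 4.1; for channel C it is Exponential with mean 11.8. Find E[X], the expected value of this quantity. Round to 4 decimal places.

Component means — A: 5.8; B: 4.1; C: 11.8.
E[X] = 0.25·5.8 + 0.44·4.1 + 0.31·11.8 = 6.912.

6.9120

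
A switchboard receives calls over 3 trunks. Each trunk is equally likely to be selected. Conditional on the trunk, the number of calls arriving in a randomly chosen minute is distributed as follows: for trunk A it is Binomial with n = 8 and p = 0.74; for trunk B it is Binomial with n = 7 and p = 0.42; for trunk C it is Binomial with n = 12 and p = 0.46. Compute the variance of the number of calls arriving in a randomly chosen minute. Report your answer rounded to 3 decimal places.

Per component, A: μ=5.92, E[X²]=36.5856; B: μ=2.94, E[X²]=10.3488; C: μ=5.52, E[X²]=33.4512.
E[X] = 0.333333·5.92 + 0.333333·2.94 + 0.333333·5.52 = 4.79333.
E[X²] = 0.333333·36.5856 + 0.333333·10.3488 + 0.333333·33.4512 = 26.7952.
Var(X) = E[X²] − (E[X])² = 26.7952 − 22.976 = 3.81916.

3.819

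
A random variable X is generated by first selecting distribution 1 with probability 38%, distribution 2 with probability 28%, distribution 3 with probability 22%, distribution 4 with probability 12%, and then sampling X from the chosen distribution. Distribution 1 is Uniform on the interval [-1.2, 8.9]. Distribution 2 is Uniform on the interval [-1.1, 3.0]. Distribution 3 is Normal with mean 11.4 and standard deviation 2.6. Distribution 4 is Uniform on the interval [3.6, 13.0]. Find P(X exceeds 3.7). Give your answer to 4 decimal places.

Conditional on each component, P(X > 3.7): 1: 0.514851; 2: 0; 3: 0.998469; 4: 0.989362.
By total probability, P(X > 3.7) = 0.38·0.514851 + 0.28·0 + 0.22·0.998469 + 0.12·0.989362 = 0.53403.

0.5340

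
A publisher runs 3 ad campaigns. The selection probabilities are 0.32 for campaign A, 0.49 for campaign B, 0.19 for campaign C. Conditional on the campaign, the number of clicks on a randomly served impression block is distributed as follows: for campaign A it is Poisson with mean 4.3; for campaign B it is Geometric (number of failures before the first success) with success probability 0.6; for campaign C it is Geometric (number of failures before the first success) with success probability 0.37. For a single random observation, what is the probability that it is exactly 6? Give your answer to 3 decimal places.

Conditional on each campaign, P(X = 6): A: 0.119127; B: 0.0024576; C: 0.0231337.
By total probability, P(X = 6) = 0.32·0.119127 + 0.49·0.0024576 + 0.19·0.0231337 = 0.0437204.

0.044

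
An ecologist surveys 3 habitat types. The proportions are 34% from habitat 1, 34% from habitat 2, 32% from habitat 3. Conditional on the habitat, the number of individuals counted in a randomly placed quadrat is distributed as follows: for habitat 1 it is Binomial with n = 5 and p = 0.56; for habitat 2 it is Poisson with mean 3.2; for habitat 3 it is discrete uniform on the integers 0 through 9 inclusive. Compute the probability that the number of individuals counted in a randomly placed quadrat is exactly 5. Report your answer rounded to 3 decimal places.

Conditional on each habitat, P(X = 5): 1: 0.0550732; 2: 0.113979; 3: 0.1.
By total probability, P(X = 5) = 0.34·0.0550732 + 0.34·0.113979 + 0.32·0.1 = 0.0894779.

0.089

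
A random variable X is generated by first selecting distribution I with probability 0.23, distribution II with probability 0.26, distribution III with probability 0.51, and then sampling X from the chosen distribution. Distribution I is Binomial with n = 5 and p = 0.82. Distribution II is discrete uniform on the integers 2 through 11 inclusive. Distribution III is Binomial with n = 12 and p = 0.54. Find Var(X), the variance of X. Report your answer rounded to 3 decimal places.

4.844

Per component, I: μ=4.1, E[X²]=17.548; II: μ=6.5, E[X²]=50.5; III: μ=6.48, E[X²]=44.9712.
E[X] = 0.23·4.1 + 0.26·6.5 + 0.51·6.48 = 5.9378.
E[X²] = 0.23·17.548 + 0.26·50.5 + 0.51·44.9712 = 40.1014.
Var(X) = E[X²] − (E[X])² = 40.1014 − 35.2575 = 4.84388.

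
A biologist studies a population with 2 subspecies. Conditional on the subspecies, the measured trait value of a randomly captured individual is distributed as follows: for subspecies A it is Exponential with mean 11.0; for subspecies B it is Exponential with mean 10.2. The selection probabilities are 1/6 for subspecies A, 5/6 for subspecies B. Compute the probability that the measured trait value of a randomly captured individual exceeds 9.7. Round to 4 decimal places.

0.3910

Conditional on each subspecies, P(X > 9.7): A: 0.414029; B: 0.386362.
By total probability, P(X > 9.7) = 0.166667·0.414029 + 0.833333·0.386362 = 0.390973.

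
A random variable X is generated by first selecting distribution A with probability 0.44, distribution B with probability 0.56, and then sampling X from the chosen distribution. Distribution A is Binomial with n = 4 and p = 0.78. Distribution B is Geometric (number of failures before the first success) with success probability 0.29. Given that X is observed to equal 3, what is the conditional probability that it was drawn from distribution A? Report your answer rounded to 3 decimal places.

0.760

Likelihoods P(X=3 | ·): A: 0.417606; B: 0.103794.
Posterior ∝ prior × likelihood. Numerator for A: 0.44·0.417606 = 0.183747.
Normalizing constant: 0.44·0.417606 + 0.56·0.103794 = 0.241871.
P(A | observation) = 0.183747 / 0.241871 = 0.759687.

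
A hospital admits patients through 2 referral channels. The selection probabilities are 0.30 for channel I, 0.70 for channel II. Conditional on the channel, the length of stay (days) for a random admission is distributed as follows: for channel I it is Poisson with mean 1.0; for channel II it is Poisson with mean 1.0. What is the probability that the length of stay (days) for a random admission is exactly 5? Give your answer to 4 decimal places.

Conditional on each channel, P(X = 5): I: 0.00306566; II: 0.00306566.
By total probability, P(X = 5) = 0.3·0.00306566 + 0.7·0.00306566 = 0.00306566.

0.0031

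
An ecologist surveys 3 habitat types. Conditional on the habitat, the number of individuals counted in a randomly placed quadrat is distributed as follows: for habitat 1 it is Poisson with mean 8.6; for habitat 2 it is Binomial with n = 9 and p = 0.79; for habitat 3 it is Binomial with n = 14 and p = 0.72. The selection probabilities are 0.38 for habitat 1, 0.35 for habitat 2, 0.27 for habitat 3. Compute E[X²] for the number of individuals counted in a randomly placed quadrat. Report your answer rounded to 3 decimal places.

77.784

For each component E[X²] = Var + (mean)², giving 1: 82.56; 2: 52.0452; 3: 104.429.
Overall E[X²] = 0.38·82.56 + 0.35·52.0452 + 0.27·104.429 = 77.7844.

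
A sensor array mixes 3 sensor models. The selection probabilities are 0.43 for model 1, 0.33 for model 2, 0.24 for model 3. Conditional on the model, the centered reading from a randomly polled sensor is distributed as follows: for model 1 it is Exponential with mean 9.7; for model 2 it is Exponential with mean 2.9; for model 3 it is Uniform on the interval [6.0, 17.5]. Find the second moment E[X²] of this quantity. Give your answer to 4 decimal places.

122.2480

For each component E[X²] = Var + (mean)², giving 1: 188.18; 2: 16.82; 3: 149.083.
Overall E[X²] = 0.43·188.18 + 0.33·16.82 + 0.24·149.083 = 122.248.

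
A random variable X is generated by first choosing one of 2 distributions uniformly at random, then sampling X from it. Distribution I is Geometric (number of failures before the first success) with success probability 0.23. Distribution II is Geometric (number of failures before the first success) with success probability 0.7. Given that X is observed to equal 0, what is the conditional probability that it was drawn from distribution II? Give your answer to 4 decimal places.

Likelihoods P(X=0 | ·): I: 0.23; II: 0.7.
Posterior ∝ prior × likelihood. Numerator for II: 0.5·0.7 = 0.35.
Normalizing constant: 0.5·0.23 + 0.5·0.7 = 0.465.
P(II | observation) = 0.35 / 0.465 = 0.752688.

0.7527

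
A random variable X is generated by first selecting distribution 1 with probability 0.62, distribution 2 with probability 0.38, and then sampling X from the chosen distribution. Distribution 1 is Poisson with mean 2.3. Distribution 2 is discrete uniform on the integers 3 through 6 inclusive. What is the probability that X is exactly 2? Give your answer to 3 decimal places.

Conditional on each component, P(X = 2): 1: 0.265185; 2: 0.
By total probability, P(X = 2) = 0.62·0.265185 + 0.38·0 = 0.164414.

0.164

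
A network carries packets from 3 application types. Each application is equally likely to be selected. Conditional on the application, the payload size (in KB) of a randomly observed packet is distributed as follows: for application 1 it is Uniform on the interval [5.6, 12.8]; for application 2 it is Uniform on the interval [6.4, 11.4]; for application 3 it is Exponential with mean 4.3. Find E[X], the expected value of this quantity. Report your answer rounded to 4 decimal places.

7.4667

Component means — 1: 9.2; 2: 8.9; 3: 4.3.
E[X] = 0.333333·9.2 + 0.333333·8.9 + 0.333333·4.3 = 7.46667.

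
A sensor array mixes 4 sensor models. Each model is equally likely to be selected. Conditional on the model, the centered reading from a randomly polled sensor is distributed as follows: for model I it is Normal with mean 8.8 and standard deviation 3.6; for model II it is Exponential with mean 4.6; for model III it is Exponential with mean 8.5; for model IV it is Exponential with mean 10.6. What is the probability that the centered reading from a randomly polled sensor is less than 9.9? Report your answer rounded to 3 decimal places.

0.700

Conditional on each model, P(X < 9.9): I: 0.620028; II: 0.883769; III: 0.687986; IV: 0.607007.
By total probability, P(X < 9.9) = 0.25·0.620028 + 0.25·0.883769 + 0.25·0.687986 + 0.25·0.607007 = 0.699697.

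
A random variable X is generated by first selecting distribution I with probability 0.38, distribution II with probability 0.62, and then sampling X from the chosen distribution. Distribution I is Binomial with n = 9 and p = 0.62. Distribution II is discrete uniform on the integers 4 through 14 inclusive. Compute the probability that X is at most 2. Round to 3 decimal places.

0.007

Conditional on each component, P(X ≤ 2): I: 0.0184246; II: 0.
By total probability, P(X ≤ 2) = 0.38·0.0184246 + 0.62·0 = 0.00700134.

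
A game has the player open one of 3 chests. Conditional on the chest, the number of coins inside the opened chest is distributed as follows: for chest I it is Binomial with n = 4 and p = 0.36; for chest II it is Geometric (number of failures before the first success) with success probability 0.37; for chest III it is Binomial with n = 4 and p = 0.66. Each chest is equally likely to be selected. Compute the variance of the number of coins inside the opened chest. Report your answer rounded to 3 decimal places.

Per component, I: μ=1.44, E[X²]=2.9952; II: μ=1.7027, E[X²]=7.5011; III: μ=2.64, E[X²]=7.8672.
E[X] = 0.333333·1.44 + 0.333333·1.7027 + 0.333333·2.64 = 1.92757.
E[X²] = 0.333333·2.9952 + 0.333333·7.5011 + 0.333333·7.8672 = 6.12117.
Var(X) = E[X²] − (E[X])² = 6.12117 − 3.71552 = 2.40565.

2.406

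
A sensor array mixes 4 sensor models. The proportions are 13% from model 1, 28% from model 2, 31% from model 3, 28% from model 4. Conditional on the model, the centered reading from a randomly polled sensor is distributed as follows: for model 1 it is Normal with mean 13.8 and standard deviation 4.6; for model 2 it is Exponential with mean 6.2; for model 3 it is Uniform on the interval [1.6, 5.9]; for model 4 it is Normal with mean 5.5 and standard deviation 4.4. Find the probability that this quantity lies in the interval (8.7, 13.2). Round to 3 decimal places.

Conditional on each model, P(8.7 < X < 13.2): 1: 0.31433; 2: 0.12685; 3: 0; 4: 0.19347.
By total probability, P(8.7 < X < 13.2) = 0.13·0.31433 + 0.28·0.12685 + 0.31·0 + 0.28·0.19347 = 0.130553.

0.131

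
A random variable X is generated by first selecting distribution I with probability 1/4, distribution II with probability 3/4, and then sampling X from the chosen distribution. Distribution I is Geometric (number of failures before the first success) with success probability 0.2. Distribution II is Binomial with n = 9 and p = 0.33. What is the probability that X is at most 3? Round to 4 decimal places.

0.6415

Conditional on each component, P(X ≤ 3): I: 0.5904; II: 0.65848.
By total probability, P(X ≤ 3) = 0.25·0.5904 + 0.75·0.65848 = 0.64146.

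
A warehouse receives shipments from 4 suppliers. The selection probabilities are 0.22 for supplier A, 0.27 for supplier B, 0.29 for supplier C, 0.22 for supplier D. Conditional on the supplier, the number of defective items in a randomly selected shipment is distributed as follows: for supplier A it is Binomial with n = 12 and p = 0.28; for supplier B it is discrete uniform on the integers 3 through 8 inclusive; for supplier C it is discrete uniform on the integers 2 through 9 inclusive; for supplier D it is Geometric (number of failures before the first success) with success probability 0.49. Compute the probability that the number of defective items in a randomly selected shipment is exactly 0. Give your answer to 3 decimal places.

Conditional on each supplier, P(X = 0): A: 0.0194084; B: 0; C: 0; D: 0.49.
By total probability, P(X = 0) = 0.22·0.0194084 + 0.27·0 + 0.29·0 + 0.22·0.49 = 0.11207.

0.112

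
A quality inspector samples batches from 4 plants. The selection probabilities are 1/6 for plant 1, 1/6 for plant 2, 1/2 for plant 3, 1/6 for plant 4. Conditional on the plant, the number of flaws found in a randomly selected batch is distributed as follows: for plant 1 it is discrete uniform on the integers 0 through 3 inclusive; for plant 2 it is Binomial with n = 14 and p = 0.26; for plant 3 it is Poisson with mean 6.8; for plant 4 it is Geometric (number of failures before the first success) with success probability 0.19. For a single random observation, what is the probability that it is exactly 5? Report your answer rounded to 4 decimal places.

Conditional on each plant, P(X = 5): 1: 0; 2: 0.158276; 3: 0.134946; 4: 0.0662489.
By total probability, P(X = 5) = 0.166667·0 + 0.166667·0.158276 + 0.5·0.134946 + 0.166667·0.0662489 = 0.104894.

0.1049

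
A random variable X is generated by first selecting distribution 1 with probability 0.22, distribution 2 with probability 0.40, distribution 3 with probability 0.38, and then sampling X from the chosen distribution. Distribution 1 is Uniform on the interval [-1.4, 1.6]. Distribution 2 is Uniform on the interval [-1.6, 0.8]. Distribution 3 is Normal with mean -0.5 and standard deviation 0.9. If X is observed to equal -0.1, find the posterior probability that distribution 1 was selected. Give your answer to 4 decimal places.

0.1868

Likelihoods f(-0.1 | ·): 1: 0.333333; 2: 0.416667; 3: 0.401582.
Posterior ∝ prior × likelihood. Numerator for 1: 0.22·0.333333 = 0.0733333.
Normalizing constant: 0.22·0.333333 + 0.4·0.416667 + 0.38·0.401582 = 0.392601.
P(1 | observation) = 0.0733333 / 0.392601 = 0.186788.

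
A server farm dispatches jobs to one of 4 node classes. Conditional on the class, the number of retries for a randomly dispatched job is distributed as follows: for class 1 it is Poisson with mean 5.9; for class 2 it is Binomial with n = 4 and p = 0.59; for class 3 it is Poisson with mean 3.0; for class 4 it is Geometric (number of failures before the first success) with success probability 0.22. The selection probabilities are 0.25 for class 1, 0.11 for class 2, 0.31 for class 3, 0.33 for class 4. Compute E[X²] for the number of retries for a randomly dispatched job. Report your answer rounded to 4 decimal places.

24.0830

For each component E[X²] = Var + (mean)², giving 1: 40.71; 2: 6.5372; 3: 12; 4: 28.686.
Overall E[X²] = 0.25·40.71 + 0.11·6.5372 + 0.31·12 + 0.33·28.686 = 24.083.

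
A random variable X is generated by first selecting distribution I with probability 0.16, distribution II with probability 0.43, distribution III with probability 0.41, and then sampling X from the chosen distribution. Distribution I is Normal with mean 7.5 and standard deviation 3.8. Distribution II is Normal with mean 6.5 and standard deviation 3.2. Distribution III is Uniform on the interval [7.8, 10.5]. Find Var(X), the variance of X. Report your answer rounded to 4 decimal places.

Per component, I: μ=7.5, E[X²]=70.69; II: μ=6.5, E[X²]=52.49; III: μ=9.15, E[X²]=84.33.
E[X] = 0.16·7.5 + 0.43·6.5 + 0.41·9.15 = 7.7465.
E[X²] = 0.16·70.69 + 0.43·52.49 + 0.41·84.33 = 68.4564.
Var(X) = E[X²] − (E[X])² = 68.4564 − 60.0083 = 8.44814.

8.4481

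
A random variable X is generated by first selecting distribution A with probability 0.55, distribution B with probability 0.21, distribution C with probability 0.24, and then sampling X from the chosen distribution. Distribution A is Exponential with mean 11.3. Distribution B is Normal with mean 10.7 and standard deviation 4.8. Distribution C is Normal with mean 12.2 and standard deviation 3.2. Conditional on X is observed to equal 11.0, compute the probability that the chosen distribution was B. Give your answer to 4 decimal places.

Likelihoods f(11.0 | ·): A: 0.0334316; B: 0.0829508; C: 0.116205.
Posterior ∝ prior × likelihood. Numerator for B: 0.21·0.0829508 = 0.0174197.
Normalizing constant: 0.55·0.0334316 + 0.21·0.0829508 + 0.24·0.116205 = 0.0636962.
P(B | observation) = 0.0174197 / 0.0636962 = 0.273481.

0.2735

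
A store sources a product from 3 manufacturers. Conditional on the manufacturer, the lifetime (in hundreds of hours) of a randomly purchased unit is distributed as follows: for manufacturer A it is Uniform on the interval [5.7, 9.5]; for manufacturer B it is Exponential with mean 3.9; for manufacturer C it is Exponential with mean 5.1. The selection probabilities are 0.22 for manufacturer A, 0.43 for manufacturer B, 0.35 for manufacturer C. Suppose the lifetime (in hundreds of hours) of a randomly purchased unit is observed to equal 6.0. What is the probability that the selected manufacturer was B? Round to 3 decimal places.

0.230

Likelihoods f(6.0 | ·): A: 0.263158; B: 0.0550541; C: 0.0604638.
Posterior ∝ prior × likelihood. Numerator for B: 0.43·0.0550541 = 0.0236733.
Normalizing constant: 0.22·0.263158 + 0.43·0.0550541 + 0.35·0.0604638 = 0.10273.
P(B | observation) = 0.0236733 / 0.10273 = 0.230441.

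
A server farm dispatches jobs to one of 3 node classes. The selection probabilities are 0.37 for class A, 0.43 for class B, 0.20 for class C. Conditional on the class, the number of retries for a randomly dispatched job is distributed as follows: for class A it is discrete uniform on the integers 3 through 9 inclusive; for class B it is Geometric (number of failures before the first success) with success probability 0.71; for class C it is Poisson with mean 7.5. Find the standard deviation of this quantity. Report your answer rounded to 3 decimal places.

Per component, A: μ=6, E[X²]=40; B: μ=0.408451, E[X²]=0.742115; C: μ=7.5, E[X²]=63.75.
E[X] = 0.37·6 + 0.43·0.408451 + 0.2·7.5 = 3.89563.
E[X²] = 0.37·40 + 0.43·0.742115 + 0.2·63.75 = 27.8691.
Var(X) = E[X²] − (E[X])² = 27.8691 − 15.176 = 12.6931.
SD(X) = √12.6931 = 3.56274.

3.563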